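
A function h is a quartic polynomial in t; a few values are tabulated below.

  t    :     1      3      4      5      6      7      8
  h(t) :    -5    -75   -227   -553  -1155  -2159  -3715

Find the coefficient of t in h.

0

Write h(t) = at^4 + bt³ + ct² + dt + e; the 7 given values yield a linear system in the 5 coefficients.
Solving, h(t) = -t^4 + t³ - 2t² - 3.
The coefficient of t is 0.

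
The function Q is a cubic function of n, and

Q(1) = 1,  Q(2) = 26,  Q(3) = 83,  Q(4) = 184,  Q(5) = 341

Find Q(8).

1268

Write Q(n) = an³ + bn² + cn + d; the 5 given values yield a linear system in the 4 coefficients.
Solving, Q(n) = 2n³ + 4n² - n - 4.
Then Q(8) = 1268.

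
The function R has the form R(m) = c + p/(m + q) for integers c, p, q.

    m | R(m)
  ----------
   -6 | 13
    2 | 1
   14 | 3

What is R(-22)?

5

(R(m) − c)(m + q) = p for each data point; the three points give a linear system in c and q, then p follows.
Solving: c = 4, q = 4, p = -18, so R(m) = 4 − 18/(m + 4).
Then R(-22) = 4 − 18/(-18) = 5.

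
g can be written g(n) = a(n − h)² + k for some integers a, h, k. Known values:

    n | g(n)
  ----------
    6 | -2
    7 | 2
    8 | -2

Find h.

7

First differences 4, -4; second difference -8 = 2a, so a = -4.
Expanding, the n-coefficient is −2ah = 8h; matching it to the data gives h = 7, and then k = 2.
So g(n) = -4(n − 7)² + 2.
Hence h = 7.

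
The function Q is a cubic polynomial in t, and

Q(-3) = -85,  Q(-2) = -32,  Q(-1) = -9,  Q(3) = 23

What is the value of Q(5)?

171

Write Q(t) = at³ + bt² + ct + d; the 4 given values yield a linear system in the 4 coefficients.
Solving, Q(t) = 2t³ - 3t² - 4.
Then Q(5) = 171.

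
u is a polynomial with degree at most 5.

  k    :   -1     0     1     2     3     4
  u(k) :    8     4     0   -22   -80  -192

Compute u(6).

Write u(k) = ak^5 + bk^4 + ck³ + dk² + ek + p; the 6 given values yield a linear system in the 6 coefficients.
Solving, the top 2 coefficients vanish, and u(k) = -3k³ - k + 4.
Then u(6) = -650.

-650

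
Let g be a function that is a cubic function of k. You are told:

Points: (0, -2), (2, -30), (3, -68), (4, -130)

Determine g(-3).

10

Write g(k) = ak³ + bk² + ck + d; the 4 given values yield a linear system in the 4 coefficients.
Solving, g(k) = -k³ - 3k² - 4k - 2.
Then g(-3) = 10.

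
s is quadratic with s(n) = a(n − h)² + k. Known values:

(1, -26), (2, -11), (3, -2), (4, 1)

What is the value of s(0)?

-47

First differences 15, 9, 3; second difference -6 = 2a, so a = -3.
Expanding, the n-coefficient is −2ah = 6h; matching it to the data gives h = 4, and then k = 1.
So s(n) = -3(n − 4)² + 1.
s(0) = -3·(-4)² + 1 = -47.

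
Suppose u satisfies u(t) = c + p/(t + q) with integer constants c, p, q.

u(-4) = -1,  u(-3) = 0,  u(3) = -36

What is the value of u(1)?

(u(t) − c)(t + q) = p for each data point; the three points give a linear system in c and q, then p follows.
Solving: c = -6, q = -2, p = -30, so u(t) = -6 − 30/(t − 2).
Then u(1) = -6 − 30/(-1) = 24.

24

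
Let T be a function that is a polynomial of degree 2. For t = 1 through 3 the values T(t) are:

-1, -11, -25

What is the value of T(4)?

Write T(t) = at² + bt + c; the 3 given values yield a linear system in the 3 coefficients.
Solving, T(t) = -2t² - 4t + 5.
Then T(4) = -43.

-43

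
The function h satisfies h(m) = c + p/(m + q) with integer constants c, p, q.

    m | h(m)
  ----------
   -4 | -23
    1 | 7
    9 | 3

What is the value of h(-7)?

(h(m) − c)(m + q) = p for each data point; the three points give a linear system in c and q, then p follows.
Solving: c = 1, q = 3, p = 24, so h(m) = 1 + 24/(m + 3).
Then h(-7) = 1 + 24/(-4) = -5.

-5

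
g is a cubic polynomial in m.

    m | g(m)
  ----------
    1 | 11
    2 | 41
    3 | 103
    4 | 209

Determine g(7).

Write g(m) = am³ + bm² + cm + d; the 4 given values yield a linear system in the 4 coefficients.
Solving, g(m) = 2m³ + 4m² + 4m + 1.
Then g(7) = 911.

911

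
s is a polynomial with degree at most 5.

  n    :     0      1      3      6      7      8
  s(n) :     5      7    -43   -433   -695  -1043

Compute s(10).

Write s(n) = an^5 + bn^4 + cn³ + dn² + en + p; the 6 given values yield a linear system in the 6 coefficients.
Solving, the top 2 coefficients vanish, and s(n) = -2n³ - n² + 5n + 5.
Then s(10) = -2045.

-2045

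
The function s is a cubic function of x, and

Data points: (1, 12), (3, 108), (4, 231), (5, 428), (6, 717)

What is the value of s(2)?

41

Write s(x) = ax³ + bx² + cx + d; the 5 given values yield a linear system in the 4 coefficients.
Solving, s(x) = 3x³ + x² + 5x + 3.
Then s(2) = 41.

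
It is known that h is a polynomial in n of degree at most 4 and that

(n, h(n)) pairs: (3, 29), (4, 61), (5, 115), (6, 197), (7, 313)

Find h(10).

First differences: 32, 54, 82, 116. Second differences: 22, 28, 34. Third differences: 6, 6.
Level-3 differences are constant, so h has degree 3.
Fitting a degree-3 polynomial gives h(n) = n³ - n² + 2n + 5.
Then h(10) = 925.

925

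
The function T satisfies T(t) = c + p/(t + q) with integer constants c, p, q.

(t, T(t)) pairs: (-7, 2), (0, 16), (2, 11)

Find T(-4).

(T(t) − c)(t + q) = p for each data point; the three points give a linear system in c and q, then p follows.
Solving: c = 6, q = 2, p = 20, so T(t) = 6 + 20/(t + 2).
Then T(-4) = 6 + 20/(-2) = -4.

-4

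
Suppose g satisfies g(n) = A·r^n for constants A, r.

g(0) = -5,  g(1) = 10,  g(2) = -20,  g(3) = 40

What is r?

Consecutive ratio: 10/(-5) = -2, and -20/10 = -2, so r = -2.
Then A·(-2)^0 = -5 gives A = -5, and g(n) = -5·(-2)^n.

-2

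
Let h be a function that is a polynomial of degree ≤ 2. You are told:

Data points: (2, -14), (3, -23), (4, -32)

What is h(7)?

-59

Write h(k) = ak² + bk + c; the 3 given values yield a linear system in the 3 coefficients.
Solving, the leading coefficient vanishes, and h(k) = -9k + 4.
Then h(7) = -59.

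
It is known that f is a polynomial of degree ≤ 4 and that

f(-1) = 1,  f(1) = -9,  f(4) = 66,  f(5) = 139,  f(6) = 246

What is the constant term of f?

Write f(t) = at^4 + bt³ + ct² + dt + e; the 5 given values yield a linear system in the 5 coefficients.
Solving, the leading coefficient vanishes, and f(t) = t³ + 2t² - 6t - 6.
The constant term is f(0) = -6.

-6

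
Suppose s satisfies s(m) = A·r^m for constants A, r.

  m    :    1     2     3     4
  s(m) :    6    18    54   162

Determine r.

3

Consecutive ratio: 18/6 = 3, and 54/18 = 3, so r = 3.
Then A·3^1 = 6 gives A = 2, and s(m) = 2·3^m.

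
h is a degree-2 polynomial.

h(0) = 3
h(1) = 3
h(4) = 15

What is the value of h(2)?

Write h(n) = an² + bn + c; the 3 given values yield a linear system in the 3 coefficients.
Solving, h(n) = n² - n + 3.
Then h(2) = 5.

5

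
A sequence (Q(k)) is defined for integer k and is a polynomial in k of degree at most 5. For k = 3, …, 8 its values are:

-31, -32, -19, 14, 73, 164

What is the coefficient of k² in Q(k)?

First differences: -1, 13, 33, 59, 91. Second differences: 14, 20, 26, 32. Third differences: 6, 6, 6.
Level-3 differences are constant, so Q has degree 3.
Fitting a degree-3 polynomial gives Q(k) = k³ - 5k² - 3k - 4.
The coefficient of k² is -5.

-5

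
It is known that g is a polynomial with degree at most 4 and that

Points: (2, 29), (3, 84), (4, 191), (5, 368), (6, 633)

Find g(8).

Write g(n) = an^4 + bn³ + cn² + dn + e; the 5 given values yield a linear system in the 5 coefficients.
Solving, the leading coefficient vanishes, and g(n) = 3n³ - n² + 3n + 3.
Then g(8) = 1499.

1499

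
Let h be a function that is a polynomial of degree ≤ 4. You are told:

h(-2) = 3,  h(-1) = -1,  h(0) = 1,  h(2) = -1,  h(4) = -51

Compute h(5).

Write h(n) = an^4 + bn³ + cn² + dn + e; the 5 given values yield a linear system in the 5 coefficients.
Solving, the leading coefficient vanishes, and h(n) = -n³ + 3n + 1.
Then h(5) = -109.

-109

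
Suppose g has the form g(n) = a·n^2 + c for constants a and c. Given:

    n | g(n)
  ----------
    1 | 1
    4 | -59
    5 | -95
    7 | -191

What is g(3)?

From g(1) = 1 and g(4) = -59: 1a + c = 1 and 16a + c = -59.
Subtracting: 15a = -60, so a = -4; then c = 1 − (-4)·1 = 5.
So g(n) = -4n² + 5, and g(3) = -31.

-31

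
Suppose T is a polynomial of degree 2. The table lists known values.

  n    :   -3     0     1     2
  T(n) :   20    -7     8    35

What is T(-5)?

Write T(n) = an² + bn + c; the 4 given values yield a linear system in the 3 coefficients.
Solving, T(n) = 6n² + 9n - 7.
Then T(-5) = 98.

98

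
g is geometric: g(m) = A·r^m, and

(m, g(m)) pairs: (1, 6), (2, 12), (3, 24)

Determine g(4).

Consecutive ratio: 12/6 = 2, and 24/12 = 2, so r = 2.
Then A·2^1 = 6 gives A = 3, and g(m) = 3·2^m.
g(4) = 3·2^4 = 48.

48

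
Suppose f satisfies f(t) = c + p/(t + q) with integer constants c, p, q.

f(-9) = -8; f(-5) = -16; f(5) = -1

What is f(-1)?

(f(t) − c)(t + q) = p for each data point; the three points give a linear system in c and q, then p follows.
Solving: c = -4, q = 3, p = 24, so f(t) = -4 + 24/(t + 3).
Then f(-1) = -4 + 24/2 = 8.

8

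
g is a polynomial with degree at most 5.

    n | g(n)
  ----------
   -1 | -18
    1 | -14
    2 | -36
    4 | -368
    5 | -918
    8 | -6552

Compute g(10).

-16628

Write g(n) = an^5 + bn^4 + cn³ + dn² + en + p; the 6 given values yield a linear system in the 6 coefficients.
Solving, the leading coefficient vanishes, and g(n) = -2n^4 + 4n³ - 6n² - 2n - 8.
Then g(10) = -16628.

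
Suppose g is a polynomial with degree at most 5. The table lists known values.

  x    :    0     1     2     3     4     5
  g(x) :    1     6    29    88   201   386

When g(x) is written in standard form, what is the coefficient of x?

Write g(x) = ax^5 + bx^4 + cx³ + dx² + ex + p; the 6 given values yield a linear system in the 6 coefficients.
Solving, the top 2 coefficients vanish, and g(x) = 3x³ + 2x + 1.
The coefficient of x is 2.

2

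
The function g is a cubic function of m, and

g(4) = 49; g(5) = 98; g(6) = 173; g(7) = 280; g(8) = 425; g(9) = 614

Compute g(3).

Write g(m) = am³ + bm² + cm + d; the 6 given values yield a linear system in the 4 coefficients.
Solving, g(m) = m³ - 2m² + 6m - 7.
Then g(3) = 20.

20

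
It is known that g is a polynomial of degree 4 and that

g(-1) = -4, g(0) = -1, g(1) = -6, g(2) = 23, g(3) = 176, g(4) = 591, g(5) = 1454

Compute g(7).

Write g(n) = an^4 + bn³ + cn² + dn + e; the 7 given values yield a linear system in the 5 coefficients.
Solving, g(n) = 2n^4 + 3n³ - 6n² - 4n - 1.
Then g(7) = 5508.

5508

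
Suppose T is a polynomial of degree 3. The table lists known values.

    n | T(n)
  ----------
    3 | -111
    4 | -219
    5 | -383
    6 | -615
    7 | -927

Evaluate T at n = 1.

-15

Write T(n) = an³ + bn² + cn + d; the 5 given values yield a linear system in the 4 coefficients.
Solving, T(n) = -2n³ - 4n² - 6n - 3.
Then T(1) = -15.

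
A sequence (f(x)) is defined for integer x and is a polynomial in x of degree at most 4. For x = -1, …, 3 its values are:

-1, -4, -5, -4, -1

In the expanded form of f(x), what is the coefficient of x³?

0

First differences: -3, -1, 1, 3. Second differences: 2, 2, 2.
Level-2 differences are constant, so f has degree 2.
Fitting a degree-2 polynomial gives f(x) = x² - 2x - 4.
The coefficient of x³ is 0.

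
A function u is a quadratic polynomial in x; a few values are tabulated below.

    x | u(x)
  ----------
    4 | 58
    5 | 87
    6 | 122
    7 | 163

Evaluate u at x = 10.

322

First differences: 29, 35, 41. Second differences: 6, 6.
Level-2 differences are constant, so u has degree 2.
Fitting a degree-2 polynomial gives u(x) = 3x² + 2x + 2.
Then u(10) = 322.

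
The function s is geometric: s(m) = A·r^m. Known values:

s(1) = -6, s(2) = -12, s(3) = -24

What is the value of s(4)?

-48

Consecutive ratio: -12/(-6) = 2, and -24/(-12) = 2, so r = 2.
Then A·2^1 = -6 gives A = -3, and s(m) = -3·2^m.
s(4) = -3·2^4 = -48.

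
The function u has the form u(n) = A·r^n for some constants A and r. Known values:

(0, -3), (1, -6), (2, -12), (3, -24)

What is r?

Consecutive ratio: -6/(-3) = 2, and -12/(-6) = 2, so r = 2.
Then A·2^0 = -3 gives A = -3, and u(n) = -3·2^n.

2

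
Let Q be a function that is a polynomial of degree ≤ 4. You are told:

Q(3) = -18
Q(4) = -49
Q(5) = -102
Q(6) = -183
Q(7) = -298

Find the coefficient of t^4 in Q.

Write Q(t) = at^4 + bt³ + ct² + dt + e; the 5 given values yield a linear system in the 5 coefficients.
Solving, the leading coefficient vanishes, and Q(t) = -t³ + t² - t + 3.
The coefficient of t^4 is 0.

0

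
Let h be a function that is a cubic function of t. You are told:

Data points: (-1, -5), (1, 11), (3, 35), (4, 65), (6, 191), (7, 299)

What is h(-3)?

-61

Write h(t) = at³ + bt² + ct + d; the 6 given values yield a linear system in the 4 coefficients.
Solving, h(t) = t³ - 2t² + 7t + 5.
Then h(-3) = -61.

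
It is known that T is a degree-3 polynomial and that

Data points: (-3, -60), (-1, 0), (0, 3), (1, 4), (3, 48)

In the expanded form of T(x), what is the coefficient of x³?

Write T(x) = ax³ + bx² + cx + d; the 5 given values yield a linear system in the 4 coefficients.
Solving, T(x) = 2x³ - x² + 3.
The coefficient of x³ is 2.

2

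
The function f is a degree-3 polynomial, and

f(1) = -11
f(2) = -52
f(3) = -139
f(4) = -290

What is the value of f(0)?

2

Write f(k) = ak³ + bk² + ck + d; the 4 given values yield a linear system in the 4 coefficients.
Solving, f(k) = -3k³ - 5k² - 5k + 2.
Then f(0) = 2.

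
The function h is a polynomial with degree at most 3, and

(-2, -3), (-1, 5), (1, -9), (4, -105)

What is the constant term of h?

3

Write h(t) = at³ + bt² + ct + d; the 4 given values yield a linear system in the 4 coefficients.
Solving, the leading coefficient vanishes, and h(t) = -5t² - 7t + 3.
The constant term is h(0) = 3.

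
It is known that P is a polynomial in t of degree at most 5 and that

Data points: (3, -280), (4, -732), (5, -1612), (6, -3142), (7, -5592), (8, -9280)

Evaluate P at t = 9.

-14572

First differences: -452, -880, -1530, -2450, -3688. Second differences: -428, -650, -920, -1238. Third differences: -222, -270, -318. Fourth differences: -48, -48.
Level-4 differences are constant, so P has degree 4.
Fitting a degree-4 polynomial gives P(t) = -2t^4 - t³ - 8t² - 9t + 8.
Then P(9) = -14572.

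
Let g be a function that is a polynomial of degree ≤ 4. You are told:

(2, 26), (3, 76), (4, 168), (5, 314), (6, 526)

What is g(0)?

First differences: 50, 92, 146, 212. Second differences: 42, 54, 66. Third differences: 12, 12.
Level-3 differences are constant, so g has degree 3.
Fitting a degree-3 polynomial gives g(n) = 2n³ + 3n² - 3n + 4.
The constant term is g(0) = 4.

4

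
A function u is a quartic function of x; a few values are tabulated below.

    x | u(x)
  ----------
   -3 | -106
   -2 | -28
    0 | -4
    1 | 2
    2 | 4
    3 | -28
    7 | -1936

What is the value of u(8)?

Write u(x) = ax^4 + bx³ + cx² + dx + e; the 7 given values yield a linear system in the 5 coefficients.
Solving, u(x) = -x^4 + x³ + 2x² + 4x - 4.
Then u(8) = -3428.

-3428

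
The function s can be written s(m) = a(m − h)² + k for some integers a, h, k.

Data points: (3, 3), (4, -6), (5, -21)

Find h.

First differences -9, -15; second difference -6 = 2a, so a = -3.
Expanding, the m-coefficient is −2ah = 6h; matching it to the data gives h = 2, and then k = 6.
So s(m) = -3(m − 2)² + 6.
Hence h = 2.

2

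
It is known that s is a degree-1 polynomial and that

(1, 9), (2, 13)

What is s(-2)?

-3

Write s(n) = an + b; the 2 given values yield a linear system in the 2 coefficients.
Solving, s(n) = 4n + 5.
Then s(-2) = -3.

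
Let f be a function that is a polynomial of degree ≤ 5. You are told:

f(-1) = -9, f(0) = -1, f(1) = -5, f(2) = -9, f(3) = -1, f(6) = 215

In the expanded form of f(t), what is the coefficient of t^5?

Write f(t) = at^5 + bt^4 + ct³ + dt² + et + p; the 6 given values yield a linear system in the 6 coefficients.
Solving, the top 2 coefficients vanish, and f(t) = 2t³ - 6t² - 1.
The coefficient of t^5 is 0.

0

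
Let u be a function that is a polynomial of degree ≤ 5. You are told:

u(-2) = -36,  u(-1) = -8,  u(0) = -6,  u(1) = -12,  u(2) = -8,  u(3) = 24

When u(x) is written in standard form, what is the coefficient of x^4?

First differences: 28, 2, -6, 4, 32. Second differences: -26, -8, 10, 28. Third differences: 18, 18, 18.
Level-3 differences are constant, so u has degree 3.
Fitting a degree-3 polynomial gives u(x) = 3x³ - 4x² - 5x - 6.
The coefficient of x^4 is 0.

0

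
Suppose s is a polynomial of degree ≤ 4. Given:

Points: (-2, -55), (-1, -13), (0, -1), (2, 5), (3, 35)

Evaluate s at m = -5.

Write s(m) = am^4 + bm³ + cm² + dm + e; the 5 given values yield a linear system in the 5 coefficients.
Solving, the leading coefficient vanishes, and s(m) = 3m³ - 6m² + 3m - 1.
Then s(-5) = -541.

-541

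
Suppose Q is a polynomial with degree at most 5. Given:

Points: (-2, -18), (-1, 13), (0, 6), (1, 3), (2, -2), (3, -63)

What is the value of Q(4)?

First differences: 31, -7, -3, -5, -61. Second differences: -38, 4, -2, -56. Third differences: 42, -6, -54. Fourth differences: -48, -48.
Level-4 differences are constant, so Q has degree 4.
Fitting a degree-4 polynomial gives Q(k) = -2k^4 + 3k³ + 4k² - 8k + 6.
Then Q(4) = -282.

-282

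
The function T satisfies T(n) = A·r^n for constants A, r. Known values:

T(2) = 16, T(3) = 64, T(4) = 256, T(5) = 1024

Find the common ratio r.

4

Consecutive ratio: 64/16 = 4, and 256/64 = 4, so r = 4.
Then A·4^2 = 16 gives A = 1, and T(n) = 1·4^n.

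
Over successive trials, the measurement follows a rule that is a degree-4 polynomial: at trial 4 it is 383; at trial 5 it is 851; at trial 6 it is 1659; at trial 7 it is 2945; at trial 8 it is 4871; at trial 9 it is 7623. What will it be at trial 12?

Write the value at t as s(t).
Write s(t) = at^4 + bt³ + ct² + dt + e; the 6 given values yield a linear system in the 5 coefficients.
Solving, s(t) = t^4 + t³ + 4t² + 2t - 9.
Then s(12) = 23055.

23055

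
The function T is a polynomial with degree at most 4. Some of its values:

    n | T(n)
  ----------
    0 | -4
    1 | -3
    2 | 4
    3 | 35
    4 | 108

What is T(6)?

452

First differences: 1, 7, 31, 73. Second differences: 6, 24, 42. Third differences: 18, 18.
Level-3 differences are constant, so T has degree 3.
Fitting a degree-3 polynomial gives T(n) = 3n³ - 6n² + 4n - 4.
Then T(6) = 452.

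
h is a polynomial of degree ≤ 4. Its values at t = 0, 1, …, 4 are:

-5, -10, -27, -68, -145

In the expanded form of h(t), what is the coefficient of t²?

Write h(t) = at^4 + bt³ + ct² + dt + e; the 5 given values yield a linear system in the 5 coefficients.
Solving, the leading coefficient vanishes, and h(t) = -2t³ - 3t - 5.
The coefficient of t² is 0.

0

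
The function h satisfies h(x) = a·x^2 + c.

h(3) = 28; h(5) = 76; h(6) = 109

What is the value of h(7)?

From h(3) = 28 and h(5) = 76: 9a + c = 28 and 25a + c = 76.
Subtracting: 16a = 48, so a = 3; then c = 28 − 3·9 = 1.
So h(x) = 3x² + 1, and h(7) = 148.

148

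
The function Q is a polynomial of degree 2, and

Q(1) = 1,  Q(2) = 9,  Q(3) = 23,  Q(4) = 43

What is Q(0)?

-1

Write Q(t) = at² + bt + c; the 4 given values yield a linear system in the 3 coefficients.
Solving, Q(t) = 3t² - t - 1.
The constant term is Q(0) = -1.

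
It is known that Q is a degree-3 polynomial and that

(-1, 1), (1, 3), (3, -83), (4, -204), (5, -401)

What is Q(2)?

Write Q(t) = at³ + bt² + ct + d; the 5 given values yield a linear system in the 4 coefficients.
Solving, Q(t) = -3t³ - 2t² + 4t + 4.
Then Q(2) = -20.

-20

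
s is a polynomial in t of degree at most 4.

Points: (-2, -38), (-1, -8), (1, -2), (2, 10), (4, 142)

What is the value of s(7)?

880

Write s(t) = at^4 + bt³ + ct² + dt + e; the 5 given values yield a linear system in the 5 coefficients.
Solving, the leading coefficient vanishes, and s(t) = 3t³ - 3t² - 2.
Then s(7) = 880.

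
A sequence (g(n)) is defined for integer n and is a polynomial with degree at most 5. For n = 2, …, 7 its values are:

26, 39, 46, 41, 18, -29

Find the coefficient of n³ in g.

First differences: 13, 7, -5, -23, -47. Second differences: -6, -12, -18, -24. Third differences: -6, -6, -6.
Level-3 differences are constant, so g has degree 3.
Fitting a degree-3 polynomial gives g(n) = -n³ + 6n² + 2n + 6.
The coefficient of n³ is -1.

-1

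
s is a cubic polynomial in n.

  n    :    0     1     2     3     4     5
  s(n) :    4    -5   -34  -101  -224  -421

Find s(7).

Write s(n) = an³ + bn² + cn + d; the 6 given values yield a linear system in the 4 coefficients.
Solving, s(n) = -3n³ - n² - 5n + 4.
Then s(7) = -1109.

-1109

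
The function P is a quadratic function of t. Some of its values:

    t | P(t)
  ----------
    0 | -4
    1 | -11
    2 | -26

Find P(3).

Write P(t) = at² + bt + c; the 3 given values yield a linear system in the 3 coefficients.
Solving, P(t) = -4t² - 3t - 4.
Then P(3) = -49.

-49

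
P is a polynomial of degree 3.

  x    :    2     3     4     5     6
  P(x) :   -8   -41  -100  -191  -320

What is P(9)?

-995

Write P(x) = ax³ + bx² + cx + d; the 5 given values yield a linear system in the 4 coefficients.
Solving, P(x) = -x³ - 4x² + 6x + 4.
Then P(9) = -995.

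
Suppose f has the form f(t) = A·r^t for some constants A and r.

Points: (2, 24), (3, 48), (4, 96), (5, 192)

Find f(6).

384

Consecutive ratio: 48/24 = 2, and 96/48 = 2, so r = 2.
Then A·2^2 = 24 gives A = 6, and f(t) = 6·2^t.
f(6) = 6·2^6 = 384.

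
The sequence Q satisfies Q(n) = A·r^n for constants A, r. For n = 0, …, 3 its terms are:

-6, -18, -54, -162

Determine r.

3

Consecutive ratio: -18/(-6) = 3, and -54/(-18) = 3, so r = 3.
Then A·3^0 = -6 gives A = -6, and Q(n) = -6·3^n.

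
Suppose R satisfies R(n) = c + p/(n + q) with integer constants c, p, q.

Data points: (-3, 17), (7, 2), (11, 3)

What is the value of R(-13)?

7

(R(n) − c)(n + q) = p for each data point; the three points give a linear system in c and q, then p follows.
Solving: c = 5, q = 1, p = -24, so R(n) = 5 − 24/(n + 1).
Then R(-13) = 5 − 24/(-12) = 7.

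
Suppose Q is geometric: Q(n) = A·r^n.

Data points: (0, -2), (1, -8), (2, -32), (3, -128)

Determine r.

Consecutive ratio: -8/(-2) = 4, and -32/(-8) = 4, so r = 4.
Then A·4^0 = -2 gives A = -2, and Q(n) = -2·4^n.

4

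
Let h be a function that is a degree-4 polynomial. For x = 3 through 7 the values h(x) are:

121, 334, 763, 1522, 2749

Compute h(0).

-2

Write h(x) = ax^4 + bx³ + cx² + dx + e; the 5 given values yield a linear system in the 5 coefficients.
Solving, h(x) = x^4 + x³ - x² + 8x - 2.
Then h(0) = -2.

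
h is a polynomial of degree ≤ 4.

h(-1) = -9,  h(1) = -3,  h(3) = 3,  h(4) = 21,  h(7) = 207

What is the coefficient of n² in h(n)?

Write h(n) = an^4 + bn³ + cn² + dn + e; the 5 given values yield a linear system in the 5 coefficients.
Solving, the leading coefficient vanishes, and h(n) = n³ - 3n² + 2n - 3.
The coefficient of n² is -3.

-3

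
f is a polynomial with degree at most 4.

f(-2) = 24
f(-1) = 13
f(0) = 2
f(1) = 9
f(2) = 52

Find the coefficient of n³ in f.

First differences: -11, -11, 7, 43. Second differences: 0, 18, 36. Third differences: 18, 18.
Level-3 differences are constant, so f has degree 3.
Fitting a degree-3 polynomial gives f(n) = 3n³ + 9n² - 5n + 2.
The coefficient of n³ is 3.

3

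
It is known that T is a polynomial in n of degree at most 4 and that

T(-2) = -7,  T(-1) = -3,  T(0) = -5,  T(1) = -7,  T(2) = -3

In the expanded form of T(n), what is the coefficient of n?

First differences: 4, -2, -2, 4. Second differences: -6, 0, 6. Third differences: 6, 6.
Level-3 differences are constant, so T has degree 3.
Fitting a degree-3 polynomial gives T(n) = n³ - 3n - 5.
The coefficient of n is -3.

-3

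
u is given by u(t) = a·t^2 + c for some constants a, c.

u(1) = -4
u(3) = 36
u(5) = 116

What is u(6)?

From u(1) = -4 and u(3) = 36: 1a + c = -4 and 9a + c = 36.
Subtracting: 8a = 40, so a = 5; then c = -4 − 5·1 = -9.
So u(t) = 5t² − 9, and u(6) = 171.

171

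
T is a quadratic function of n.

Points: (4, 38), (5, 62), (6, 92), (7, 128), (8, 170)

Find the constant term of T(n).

First differences: 24, 30, 36, 42. Second differences: 6, 6, 6.
Level-2 differences are constant, so T has degree 2.
Fitting a degree-2 polynomial gives T(n) = 3n² - 3n + 2.
The constant term is T(0) = 2.

2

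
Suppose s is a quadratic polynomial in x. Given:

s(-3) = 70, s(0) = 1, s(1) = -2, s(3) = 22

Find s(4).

49

Write s(x) = ax² + bx + c; the 4 given values yield a linear system in the 3 coefficients.
Solving, s(x) = 5x² - 8x + 1.
Then s(4) = 49.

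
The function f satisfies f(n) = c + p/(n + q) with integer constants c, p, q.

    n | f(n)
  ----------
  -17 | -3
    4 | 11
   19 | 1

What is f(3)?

(f(n) − c)(n + q) = p for each data point; the three points give a linear system in c and q, then p follows.
Solving: c = -1, q = -1, p = 36, so f(n) = -1 + 36/(n − 1).
Then f(3) = -1 + 36/2 = 17.

17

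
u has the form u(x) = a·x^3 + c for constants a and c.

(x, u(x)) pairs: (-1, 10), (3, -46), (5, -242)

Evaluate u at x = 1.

6

From u(-1) = 10 and u(3) = -46: -1a + c = 10 and 27a + c = -46.
Subtracting: 28a = -56, so a = -2; then c = 10 − (-2)·(-1) = 8.
So u(x) = -2x³ + 8, and u(1) = 6.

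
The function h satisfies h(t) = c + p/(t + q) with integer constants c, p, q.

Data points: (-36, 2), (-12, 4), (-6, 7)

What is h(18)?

(h(t) − c)(t + q) = p for each data point; the three points give a linear system in c and q, then p follows.
Solving: c = 1, q = 0, p = -36, so h(t) = 1 − 36/(t + 0).
Then h(18) = 1 − 36/18 = -1.

-1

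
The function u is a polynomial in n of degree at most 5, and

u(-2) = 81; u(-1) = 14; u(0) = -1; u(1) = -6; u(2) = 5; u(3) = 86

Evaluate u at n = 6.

2009

First differences: -67, -15, -5, 11, 81. Second differences: 52, 10, 16, 70. Third differences: -42, 6, 54. Fourth differences: 48, 48.
Level-4 differences are constant, so u has degree 4.
Fitting a degree-4 polynomial gives u(n) = 2n^4 - 3n³ + 3n² - 7n - 1.
Then u(6) = 2009.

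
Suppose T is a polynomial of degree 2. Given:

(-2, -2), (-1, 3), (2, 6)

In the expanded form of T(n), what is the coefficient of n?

2

Write T(n) = an² + bn + c; the 3 given values yield a linear system in the 3 coefficients.
Solving, T(n) = -n² + 2n + 6.
The coefficient of n is 2.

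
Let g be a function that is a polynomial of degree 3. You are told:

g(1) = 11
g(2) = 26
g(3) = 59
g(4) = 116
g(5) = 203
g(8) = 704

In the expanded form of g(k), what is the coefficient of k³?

Write g(k) = ak³ + bk² + ck + d; the 6 given values yield a linear system in the 4 coefficients.
Solving, g(k) = k³ + 3k² - k + 8.
The coefficient of k³ is 1.

1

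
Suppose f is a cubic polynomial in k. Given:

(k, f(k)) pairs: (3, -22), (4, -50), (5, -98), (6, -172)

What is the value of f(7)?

Write f(k) = ak³ + bk² + ck + d; the 4 given values yield a linear system in the 4 coefficients.
Solving, f(k) = -k³ + 2k² - 5k + 2.
Then f(7) = -278.

-278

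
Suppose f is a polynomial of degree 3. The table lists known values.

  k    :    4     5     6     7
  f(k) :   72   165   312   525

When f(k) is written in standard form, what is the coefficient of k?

Write f(k) = ak³ + bk² + ck + d; the 4 given values yield a linear system in the 4 coefficients.
Solving, f(k) = 2k³ - 3k² - 2k.
The coefficient of k is -2.

-2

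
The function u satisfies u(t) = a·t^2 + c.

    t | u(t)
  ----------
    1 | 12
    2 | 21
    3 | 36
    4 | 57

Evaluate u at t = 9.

252

From u(1) = 12 and u(2) = 21: 1a + c = 12 and 4a + c = 21.
Subtracting: 3a = 9, so a = 3; then c = 12 − 3·1 = 9.
So u(t) = 3t² + 9, and u(9) = 252.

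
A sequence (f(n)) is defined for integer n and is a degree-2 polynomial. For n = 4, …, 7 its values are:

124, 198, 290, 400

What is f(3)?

First differences: 74, 92, 110. Second differences: 18, 18.
Level-2 differences are constant, so f has degree 2.
Fitting a degree-2 polynomial gives f(n) = 9n² - 7n + 8.
Then f(3) = 68.

68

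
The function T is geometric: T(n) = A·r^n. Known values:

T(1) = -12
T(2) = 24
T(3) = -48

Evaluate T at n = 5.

-192

Consecutive ratio: 24/(-12) = -2, and -48/24 = -2, so r = -2.
Then A·(-2)^1 = -12 gives A = 6, and T(n) = 6·(-2)^n.
T(5) = 6·(-2)^5 = -192.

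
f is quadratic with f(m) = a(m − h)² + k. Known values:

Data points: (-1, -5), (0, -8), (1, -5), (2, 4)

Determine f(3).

First differences -3, 3, 9; second difference 6 = 2a, so a = 3.
Expanding, the m-coefficient is −2ah = -6h; matching it to the data gives h = 0, and then k = -8.
So f(m) = 3(m + 0)² − 8.
f(3) = 3·3² − 8 = 19.

19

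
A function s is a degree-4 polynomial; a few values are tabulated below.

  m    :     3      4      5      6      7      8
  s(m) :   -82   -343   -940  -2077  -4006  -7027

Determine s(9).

First differences: -261, -597, -1137, -1929, -3021. Second differences: -336, -540, -792, -1092. Third differences: -204, -252, -300. Fourth differences: -48, -48.
Level-4 differences are constant, so s has degree 4.
Fitting a degree-4 polynomial gives s(m) = -2m^4 + 2m³ + 2m² + m + 5.
Then s(9) = -11488.

-11488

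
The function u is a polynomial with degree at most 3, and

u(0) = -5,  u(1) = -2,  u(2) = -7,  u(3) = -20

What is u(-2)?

-35

Write u(m) = am³ + bm² + cm + d; the 4 given values yield a linear system in the 4 coefficients.
Solving, the leading coefficient vanishes, and u(m) = -4m² + 7m - 5.
Then u(-2) = -35.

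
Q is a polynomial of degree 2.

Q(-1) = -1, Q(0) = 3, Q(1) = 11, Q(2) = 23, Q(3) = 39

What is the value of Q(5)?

First differences: 4, 8, 12, 16. Second differences: 4, 4, 4.
Level-2 differences are constant, so Q has degree 2.
Fitting a degree-2 polynomial gives Q(k) = 2k² + 6k + 3.
Then Q(5) = 83.

83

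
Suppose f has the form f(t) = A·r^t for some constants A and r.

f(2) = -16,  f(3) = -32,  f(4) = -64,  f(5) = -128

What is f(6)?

-256

Consecutive ratio: -32/(-16) = 2, and -64/(-32) = 2, so r = 2.
Then A·2^2 = -16 gives A = -4, and f(t) = -4·2^t.
f(6) = -4·2^6 = -256.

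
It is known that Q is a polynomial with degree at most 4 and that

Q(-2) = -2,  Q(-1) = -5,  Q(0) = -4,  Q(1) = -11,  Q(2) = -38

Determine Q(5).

-359

First differences: -3, 1, -7, -27. Second differences: 4, -8, -20. Third differences: -12, -12.
Level-3 differences are constant, so Q has degree 3.
Fitting a degree-3 polynomial gives Q(t) = -2t³ - 4t² - t - 4.
Then Q(5) = -359.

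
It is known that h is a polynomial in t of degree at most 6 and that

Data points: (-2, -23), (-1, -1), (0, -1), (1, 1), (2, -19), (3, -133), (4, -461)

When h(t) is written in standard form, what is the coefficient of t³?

First differences: 22, 0, 2, -20, -114, -328. Second differences: -22, 2, -22, -94, -214. Third differences: 24, -24, -72, -120. Fourth differences: -48, -48, -48.
Level-4 differences are constant, so h has degree 4.
Fitting a degree-4 polynomial gives h(t) = -2t^4 + 3t² + t - 1.
The coefficient of t³ is 0.

0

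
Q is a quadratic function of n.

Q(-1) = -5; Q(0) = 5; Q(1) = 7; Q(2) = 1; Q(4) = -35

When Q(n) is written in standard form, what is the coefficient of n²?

-4

Write Q(n) = an² + bn + c; the 5 given values yield a linear system in the 3 coefficients.
Solving, Q(n) = -4n² + 6n + 5.
The coefficient of n² is -4.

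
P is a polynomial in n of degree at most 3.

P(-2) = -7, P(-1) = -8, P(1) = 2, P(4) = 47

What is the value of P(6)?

Write P(n) = an³ + bn² + cn + d; the 4 given values yield a linear system in the 4 coefficients.
Solving, the leading coefficient vanishes, and P(n) = 2n² + 5n - 5.
Then P(6) = 97.

97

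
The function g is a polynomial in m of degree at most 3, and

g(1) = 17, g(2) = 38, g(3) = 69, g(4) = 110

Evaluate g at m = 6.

First differences: 21, 31, 41. Second differences: 10, 10.
Level-2 differences are constant, so g has degree 2.
Fitting a degree-2 polynomial gives g(m) = 5m² + 6m + 6.
Then g(6) = 222.

222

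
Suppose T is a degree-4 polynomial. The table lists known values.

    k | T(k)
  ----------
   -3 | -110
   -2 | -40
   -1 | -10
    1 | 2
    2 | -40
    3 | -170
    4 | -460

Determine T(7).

-3370

Write T(k) = ak^4 + bk³ + ck² + dk + e; the 7 given values yield a linear system in the 5 coefficients.
Solving, T(k) = -k^4 - 2k³ - 7k² + 8k + 4.
Then T(7) = -3370.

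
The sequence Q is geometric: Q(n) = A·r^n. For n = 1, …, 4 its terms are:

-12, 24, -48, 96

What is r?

Consecutive ratio: 24/(-12) = -2, and -48/24 = -2, so r = -2.
Then A·(-2)^1 = -12 gives A = 6, and Q(n) = 6·(-2)^n.

-2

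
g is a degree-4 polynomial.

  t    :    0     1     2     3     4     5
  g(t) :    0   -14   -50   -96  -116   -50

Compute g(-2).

First differences: -14, -36, -46, -20, 66. Second differences: -22, -10, 26, 86. Third differences: 12, 36, 60. Fourth differences: 24, 24.
Level-4 differences are constant, so g has degree 4.
Fitting a degree-4 polynomial gives g(t) = t^4 - 4t³ - 6t² - 5t.
Then g(-2) = 34.

34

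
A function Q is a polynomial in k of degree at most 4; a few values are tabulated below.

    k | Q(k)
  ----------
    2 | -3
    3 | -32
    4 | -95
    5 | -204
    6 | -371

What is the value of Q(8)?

-927

First differences: -29, -63, -109, -167. Second differences: -34, -46, -58. Third differences: -12, -12.
Level-3 differences are constant, so Q has degree 3.
Fitting a degree-3 polynomial gives Q(k) = -2k³ + k² + 4k + 1.
Then Q(8) = -927.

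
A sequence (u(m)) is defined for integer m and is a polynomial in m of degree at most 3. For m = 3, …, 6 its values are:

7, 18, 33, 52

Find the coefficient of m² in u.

First differences: 11, 15, 19. Second differences: 4, 4.
Level-2 differences are constant, so u has degree 2.
Fitting a degree-2 polynomial gives u(m) = 2m² - 3m - 2.
The coefficient of m² is 2.

2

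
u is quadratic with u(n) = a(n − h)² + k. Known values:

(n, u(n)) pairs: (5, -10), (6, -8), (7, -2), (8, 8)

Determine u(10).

40

First differences 2, 6, 10; second difference 4 = 2a, so a = 2.
Expanding, the n-coefficient is −2ah = -4h; matching it to the data gives h = 5, and then k = -10.
So u(n) = 2(n − 5)² − 10.
u(10) = 2·5² − 10 = 40.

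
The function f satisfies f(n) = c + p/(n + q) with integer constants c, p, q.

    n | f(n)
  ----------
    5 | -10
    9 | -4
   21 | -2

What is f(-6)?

1

(f(n) − c)(n + q) = p for each data point; the three points give a linear system in c and q, then p follows.
Solving: c = -1, q = -3, p = -18, so f(n) = -1 − 18/(n − 3).
Then f(-6) = -1 − 18/(-9) = 1.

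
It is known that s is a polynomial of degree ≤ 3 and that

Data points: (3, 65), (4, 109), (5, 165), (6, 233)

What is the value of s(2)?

First differences: 44, 56, 68. Second differences: 12, 12.
Level-2 differences are constant, so s has degree 2.
Fitting a degree-2 polynomial gives s(x) = 6x² + 2x + 5.
Then s(2) = 33.

33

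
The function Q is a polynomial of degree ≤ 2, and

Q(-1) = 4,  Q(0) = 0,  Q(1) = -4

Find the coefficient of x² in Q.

Write Q(x) = ax² + bx + c; the 3 given values yield a linear system in the 3 coefficients.
Solving, the leading coefficient vanishes, and Q(x) = -4x.
The coefficient of x² is 0.

0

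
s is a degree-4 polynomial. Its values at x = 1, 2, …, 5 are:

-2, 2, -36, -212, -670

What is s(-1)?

Write s(x) = ax^4 + bx³ + cx² + dx + e; the 5 given values yield a linear system in the 5 coefficients.
Solving, s(x) = -2x^4 + 4x³ + 5x² - 9x.
Then s(-1) = 8.

8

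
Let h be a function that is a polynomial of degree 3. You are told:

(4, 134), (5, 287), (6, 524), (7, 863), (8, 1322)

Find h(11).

3599

First differences: 153, 237, 339, 459. Second differences: 84, 102, 120. Third differences: 18, 18.
Level-3 differences are constant, so h has degree 3.
Fitting a degree-3 polynomial gives h(x) = 3x³ - 3x² - 3x + 2.
Then h(11) = 3599.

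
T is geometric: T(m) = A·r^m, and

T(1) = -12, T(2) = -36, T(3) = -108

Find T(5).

Consecutive ratio: -36/(-12) = 3, and -108/(-36) = 3, so r = 3.
Then A·3^1 = -12 gives A = -4, and T(m) = -4·3^m.
T(5) = -4·3^5 = -972.

-972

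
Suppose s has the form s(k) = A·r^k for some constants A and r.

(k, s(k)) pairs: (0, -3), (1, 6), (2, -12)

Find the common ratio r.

-2

Consecutive ratio: 6/(-3) = -2, and -12/6 = -2, so r = -2.
Then A·(-2)^0 = -3 gives A = -3, and s(k) = -3·(-2)^k.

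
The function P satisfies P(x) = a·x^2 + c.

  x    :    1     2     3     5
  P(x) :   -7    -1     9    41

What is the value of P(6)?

From P(1) = -7 and P(2) = -1: 1a + c = -7 and 4a + c = -1.
Subtracting: 3a = 6, so a = 2; then c = -7 − 2·1 = -9.
So P(x) = 2x² − 9, and P(6) = 63.

63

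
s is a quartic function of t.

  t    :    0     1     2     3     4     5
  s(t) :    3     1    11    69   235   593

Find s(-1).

First differences: -2, 10, 58, 166, 358. Second differences: 12, 48, 108, 192. Third differences: 36, 60, 84. Fourth differences: 24, 24.
Level-4 differences are constant, so s has degree 4.
Fitting a degree-4 polynomial gives s(t) = t^4 - t² - 2t + 3.
Then s(-1) = 5.

5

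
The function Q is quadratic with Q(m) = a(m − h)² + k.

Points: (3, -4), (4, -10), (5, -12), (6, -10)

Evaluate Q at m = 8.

First differences -6, -2, 2; second difference 4 = 2a, so a = 2.
Expanding, the m-coefficient is −2ah = -4h; matching it to the data gives h = 5, and then k = -12.
So Q(m) = 2(m − 5)² − 12.
Q(8) = 2·3² − 12 = 6.

6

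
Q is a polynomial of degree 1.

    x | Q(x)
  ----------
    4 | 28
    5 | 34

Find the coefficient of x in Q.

6

Write Q(x) = ax + b; the 2 given values yield a linear system in the 2 coefficients.
Solving, Q(x) = 6x + 4.
The coefficient of x is 6.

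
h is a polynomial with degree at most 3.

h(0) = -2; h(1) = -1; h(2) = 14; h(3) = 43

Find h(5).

143

First differences: 1, 15, 29. Second differences: 14, 14.
Level-2 differences are constant, so h has degree 2.
Fitting a degree-2 polynomial gives h(m) = 7m² - 6m - 2.
Then h(5) = 143.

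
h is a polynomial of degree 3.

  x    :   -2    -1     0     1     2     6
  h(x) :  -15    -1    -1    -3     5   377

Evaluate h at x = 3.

Write h(x) = ax³ + bx² + cx + d; the 6 given values yield a linear system in the 4 coefficients.
Solving, h(x) = 2x³ - x² - 3x - 1.
Then h(3) = 35.

35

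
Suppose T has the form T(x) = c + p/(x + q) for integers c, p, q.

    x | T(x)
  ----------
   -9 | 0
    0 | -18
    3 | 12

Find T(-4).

(T(x) − c)(x + q) = p for each data point; the three points give a linear system in c and q, then p follows.
Solving: c = 2, q = -1, p = 20, so T(x) = 2 + 20/(x − 1).
Then T(-4) = 2 + 20/(-5) = -2.

-2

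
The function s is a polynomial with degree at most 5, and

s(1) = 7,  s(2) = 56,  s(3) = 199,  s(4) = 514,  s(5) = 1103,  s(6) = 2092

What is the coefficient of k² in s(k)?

First differences: 49, 143, 315, 589, 989. Second differences: 94, 172, 274, 400. Third differences: 78, 102, 126. Fourth differences: 24, 24.
Level-4 differences are constant, so s has degree 4.
Fitting a degree-4 polynomial gives s(k) = k^4 + 3k³ + 4k² + k - 2.
The coefficient of k² is 4.

4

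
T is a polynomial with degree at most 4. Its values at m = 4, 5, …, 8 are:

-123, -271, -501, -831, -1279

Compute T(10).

-2601

First differences: -148, -230, -330, -448. Second differences: -82, -100, -118. Third differences: -18, -18.
Level-3 differences are constant, so T has degree 3.
Fitting a degree-3 polynomial gives T(m) = -3m³ + 4m² - m + 9.
Then T(10) = -2601.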